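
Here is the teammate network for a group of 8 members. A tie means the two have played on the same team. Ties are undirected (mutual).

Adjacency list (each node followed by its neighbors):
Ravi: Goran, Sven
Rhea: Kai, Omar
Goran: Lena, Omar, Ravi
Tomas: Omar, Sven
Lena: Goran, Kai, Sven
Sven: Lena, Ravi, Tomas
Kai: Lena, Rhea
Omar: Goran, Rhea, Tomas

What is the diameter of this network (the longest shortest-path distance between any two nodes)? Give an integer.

Eccentricity of each node (its greatest distance to any other): Goran:2, Kai:3, Lena:2, Omar:2, Ravi:3, Rhea:3, Sven:3, Tomas:3.
The maximum eccentricity is 3, realized for instance by the pair Rhea–Ravi via Rhea – Omar – Goran – Ravi. So the diameter is 3.

3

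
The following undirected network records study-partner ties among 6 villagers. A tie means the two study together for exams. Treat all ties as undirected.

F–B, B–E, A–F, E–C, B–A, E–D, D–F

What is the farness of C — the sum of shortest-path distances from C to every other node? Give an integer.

11

Distances from C: A:3, B:2, D:2, E:1, F:3.
Sum = 3 + 2 + 2 + 1 + 3 = 11.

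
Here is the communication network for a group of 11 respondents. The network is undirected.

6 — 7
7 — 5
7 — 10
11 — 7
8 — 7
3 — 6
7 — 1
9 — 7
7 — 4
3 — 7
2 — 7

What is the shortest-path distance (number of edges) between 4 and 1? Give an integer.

2

One shortest route is 4 – 7 – 1, which uses 2 edges, and 4 and 1 are not directly tied, so nothing shorter exists. So d(4,1) = 2.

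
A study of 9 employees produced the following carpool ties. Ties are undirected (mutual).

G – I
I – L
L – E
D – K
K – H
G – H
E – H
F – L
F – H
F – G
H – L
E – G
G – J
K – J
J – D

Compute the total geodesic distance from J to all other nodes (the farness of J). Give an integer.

Distances from J: D:1, E:2, F:2, G:1, H:2, I:2, K:1, L:3.
Sum = 1 + 2 + 2 + 1 + 2 + 2 + 1 + 3 = 14.

14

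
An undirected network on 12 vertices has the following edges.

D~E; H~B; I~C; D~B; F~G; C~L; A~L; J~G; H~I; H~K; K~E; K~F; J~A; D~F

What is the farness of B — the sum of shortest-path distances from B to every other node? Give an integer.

Distances from B: A:5, C:3, D:1, E:2, F:2, G:3, H:1, I:2, J:4, K:2, L:4.
Sum = 5 + 3 + 1 + 2 + 2 + 3 + 1 + 2 + 4 + 2 + 4 = 29.

29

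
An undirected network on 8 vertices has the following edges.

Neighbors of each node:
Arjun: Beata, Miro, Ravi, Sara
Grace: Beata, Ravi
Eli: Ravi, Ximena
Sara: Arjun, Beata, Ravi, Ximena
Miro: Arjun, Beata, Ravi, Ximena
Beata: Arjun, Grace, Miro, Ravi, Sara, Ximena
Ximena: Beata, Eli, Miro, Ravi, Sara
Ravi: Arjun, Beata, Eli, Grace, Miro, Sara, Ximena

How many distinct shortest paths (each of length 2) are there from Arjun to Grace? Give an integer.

2

The shortest distance is 2. The length-2 paths are: Arjun–Ravi–Grace; Arjun–Beata–Grace.
That gives 2 distinct shortest paths.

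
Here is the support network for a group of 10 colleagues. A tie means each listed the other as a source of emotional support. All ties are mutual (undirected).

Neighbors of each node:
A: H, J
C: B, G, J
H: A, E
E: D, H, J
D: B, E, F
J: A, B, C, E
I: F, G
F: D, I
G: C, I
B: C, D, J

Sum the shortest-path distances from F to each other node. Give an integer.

21

Distances from F: A:4, B:2, C:3, D:1, E:2, G:2, H:3, I:1, J:3.
Sum = 4 + 2 + 3 + 1 + 2 + 2 + 3 + 1 + 3 = 21.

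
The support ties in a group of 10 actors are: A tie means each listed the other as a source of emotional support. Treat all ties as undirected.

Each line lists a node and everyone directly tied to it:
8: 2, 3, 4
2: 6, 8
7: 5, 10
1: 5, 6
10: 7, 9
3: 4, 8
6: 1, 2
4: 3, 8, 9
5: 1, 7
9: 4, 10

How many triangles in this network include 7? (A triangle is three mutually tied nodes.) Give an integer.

7's neighbors are 5 and 10, but none of them are tied to each other, so no triangle contains 7.

0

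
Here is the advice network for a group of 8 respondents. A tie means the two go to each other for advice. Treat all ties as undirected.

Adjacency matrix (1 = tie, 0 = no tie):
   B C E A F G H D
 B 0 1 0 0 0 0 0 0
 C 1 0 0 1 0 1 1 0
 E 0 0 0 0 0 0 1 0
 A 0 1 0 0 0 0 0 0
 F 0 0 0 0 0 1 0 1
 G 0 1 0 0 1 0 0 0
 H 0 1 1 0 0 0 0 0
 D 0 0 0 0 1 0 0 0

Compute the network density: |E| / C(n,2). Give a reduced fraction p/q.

There are 7 edges and 8 nodes, so the maximum possible is C(8,2) = 28.
Density = 7/28 = 1/4.

1/4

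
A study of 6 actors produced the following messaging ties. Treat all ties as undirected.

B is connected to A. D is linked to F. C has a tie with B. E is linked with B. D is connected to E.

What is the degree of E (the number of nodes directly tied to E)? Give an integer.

2

E is directly tied to B and D. That is 2 neighbors, so the degree of E is 2.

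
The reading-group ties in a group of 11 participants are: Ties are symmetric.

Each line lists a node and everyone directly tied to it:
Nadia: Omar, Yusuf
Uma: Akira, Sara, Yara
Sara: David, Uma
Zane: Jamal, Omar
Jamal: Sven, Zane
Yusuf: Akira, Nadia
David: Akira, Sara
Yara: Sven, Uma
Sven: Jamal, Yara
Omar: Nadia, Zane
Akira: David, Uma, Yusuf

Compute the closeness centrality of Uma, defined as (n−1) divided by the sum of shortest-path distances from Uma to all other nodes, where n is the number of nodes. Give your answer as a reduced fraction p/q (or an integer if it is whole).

Distances from Uma: Akira:1, David:2, Jamal:3, Nadia:3, Omar:4, Sara:1, Sven:2, Yara:1, Yusuf:2, Zane:4. Sum = 23.
n = 11, so closeness = 10/23.

10/23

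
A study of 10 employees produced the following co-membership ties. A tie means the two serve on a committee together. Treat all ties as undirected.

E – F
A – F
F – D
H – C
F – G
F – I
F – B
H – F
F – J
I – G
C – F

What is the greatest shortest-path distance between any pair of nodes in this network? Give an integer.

Eccentricity of each node (its greatest distance to any other): A:2, B:2, C:2, D:2, E:2, F:1, G:2, H:2, I:2, J:2.
The maximum eccentricity is 2, realized for instance by the pair E–A via E – F – A. So the diameter is 2.

2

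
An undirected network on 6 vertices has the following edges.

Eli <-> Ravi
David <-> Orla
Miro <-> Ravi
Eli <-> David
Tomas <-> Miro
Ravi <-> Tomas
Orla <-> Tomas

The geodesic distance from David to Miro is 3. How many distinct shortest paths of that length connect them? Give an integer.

2

The shortest distance is 3. The length-3 paths are: David–Eli–Ravi–Miro; David–Orla–Tomas–Miro.
That gives 2 distinct shortest paths.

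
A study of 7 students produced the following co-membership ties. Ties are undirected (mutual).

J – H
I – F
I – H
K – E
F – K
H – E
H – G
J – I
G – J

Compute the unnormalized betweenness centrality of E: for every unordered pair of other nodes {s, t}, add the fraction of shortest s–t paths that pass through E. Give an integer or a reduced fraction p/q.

Pairs whose geodesics pass through E — K–H: 1; K–G: 1; K–J: 1/2.
All other pairs contribute 0.
Summing the contributions gives betweenness(E) = 5/2.

5/2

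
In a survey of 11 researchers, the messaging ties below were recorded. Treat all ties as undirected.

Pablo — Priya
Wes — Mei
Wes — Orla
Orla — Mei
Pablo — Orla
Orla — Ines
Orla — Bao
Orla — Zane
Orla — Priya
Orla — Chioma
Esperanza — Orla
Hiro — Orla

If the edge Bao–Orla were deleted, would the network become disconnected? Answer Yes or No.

Yes

Without the Bao–Orla edge there is no alternate route between Bao and Orla, so the network disconnects. It is a bridge.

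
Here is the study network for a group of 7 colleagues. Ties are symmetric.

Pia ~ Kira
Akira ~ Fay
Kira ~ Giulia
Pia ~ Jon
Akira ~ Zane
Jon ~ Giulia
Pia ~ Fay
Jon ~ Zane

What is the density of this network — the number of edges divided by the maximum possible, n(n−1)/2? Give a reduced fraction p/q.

There are 8 edges and 7 nodes, so the maximum possible is C(7,2) = 21.
Density = 8/21.

8/21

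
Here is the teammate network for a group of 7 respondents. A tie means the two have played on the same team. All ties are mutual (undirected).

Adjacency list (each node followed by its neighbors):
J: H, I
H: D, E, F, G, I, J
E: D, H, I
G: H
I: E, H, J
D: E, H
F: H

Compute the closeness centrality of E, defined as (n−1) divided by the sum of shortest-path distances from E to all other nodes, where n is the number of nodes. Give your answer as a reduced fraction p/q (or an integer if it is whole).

2/3

Distances from E: D:1, F:2, G:2, H:1, I:1, J:2. Sum = 9.
n = 7, so closeness = 6/9 = 2/3.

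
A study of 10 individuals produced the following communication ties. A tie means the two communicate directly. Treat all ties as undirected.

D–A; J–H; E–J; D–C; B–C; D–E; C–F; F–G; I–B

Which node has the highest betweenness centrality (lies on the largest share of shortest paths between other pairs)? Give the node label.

C

Unnormalized betweenness of each node: A:0, B:8, C:24, D:23, E:14, F:8, G:0, H:0, I:0, J:8.
C has the largest value, 24, making it the main broker — the node through which the most shortest paths run.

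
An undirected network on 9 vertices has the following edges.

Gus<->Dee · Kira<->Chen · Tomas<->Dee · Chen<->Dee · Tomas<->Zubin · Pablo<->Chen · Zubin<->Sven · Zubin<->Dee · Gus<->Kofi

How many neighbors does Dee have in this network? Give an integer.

Dee is directly tied to Chen, Gus, Tomas, and Zubin. That is 4 neighbors, so the degree of Dee is 4.

4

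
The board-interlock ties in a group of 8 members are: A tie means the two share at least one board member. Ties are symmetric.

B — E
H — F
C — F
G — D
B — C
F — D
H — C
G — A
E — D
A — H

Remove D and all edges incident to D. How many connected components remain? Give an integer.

D's neighbors (E, F, and G) remain reachable from one another through other ties, so the rest of the network stays in one piece.

1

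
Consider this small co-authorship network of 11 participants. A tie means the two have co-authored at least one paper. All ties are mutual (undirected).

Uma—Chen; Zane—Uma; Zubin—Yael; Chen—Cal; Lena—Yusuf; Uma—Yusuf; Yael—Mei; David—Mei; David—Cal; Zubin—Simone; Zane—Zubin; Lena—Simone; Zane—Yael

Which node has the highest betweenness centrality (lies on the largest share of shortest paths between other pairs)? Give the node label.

Unnormalized betweenness of each node: Cal:9/2, Chen:23/3, David:23/6, Lena:17/6, Mei:19/3, Simone:9/2, Uma:47/3, Yael:31/3, Yusuf:16/3, Zane:28/3, Zubin:26/3.
Uma has the largest value, 47/3, making it the main broker — the node through which the most shortest paths run.

Uma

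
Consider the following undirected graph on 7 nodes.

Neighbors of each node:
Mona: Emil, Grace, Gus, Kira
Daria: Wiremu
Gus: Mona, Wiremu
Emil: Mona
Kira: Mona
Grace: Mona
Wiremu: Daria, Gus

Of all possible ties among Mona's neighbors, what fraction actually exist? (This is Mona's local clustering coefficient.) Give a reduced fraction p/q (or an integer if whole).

0

Mona's neighbors: Emil, Grace, Gus, and Kira (k = 4).
Possible neighbor pairs: C(4,2) = 6. Edges among them: none → e = 0.
Clustering(Mona) = 0/6 = 0.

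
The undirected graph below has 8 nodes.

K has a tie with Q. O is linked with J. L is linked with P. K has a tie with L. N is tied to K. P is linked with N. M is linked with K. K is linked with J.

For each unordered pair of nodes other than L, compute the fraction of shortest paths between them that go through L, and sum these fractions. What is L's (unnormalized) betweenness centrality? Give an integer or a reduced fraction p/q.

Pairs whose geodesics pass through L — Q–P: 1/2; J–P: 1/2; P–K: 1/2; P–M: 1/2; P–O: 1/2.
All other pairs contribute 0.
Summing the contributions gives betweenness(L) = 5/2.

5/2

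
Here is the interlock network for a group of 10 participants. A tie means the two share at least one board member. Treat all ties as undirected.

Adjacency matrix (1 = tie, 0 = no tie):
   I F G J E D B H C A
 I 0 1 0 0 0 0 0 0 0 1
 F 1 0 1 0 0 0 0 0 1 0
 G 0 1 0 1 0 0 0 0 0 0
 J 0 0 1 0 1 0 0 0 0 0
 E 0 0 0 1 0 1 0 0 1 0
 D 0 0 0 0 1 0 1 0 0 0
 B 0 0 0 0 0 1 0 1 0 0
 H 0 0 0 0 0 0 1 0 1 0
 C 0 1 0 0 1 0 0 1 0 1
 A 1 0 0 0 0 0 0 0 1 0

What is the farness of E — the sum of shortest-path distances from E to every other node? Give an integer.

16

Distances from E: A:2, B:2, C:1, D:1, F:2, G:2, H:2, I:3, J:1.
Sum = 2 + 2 + 1 + 1 + 2 + 2 + 2 + 3 + 1 = 16.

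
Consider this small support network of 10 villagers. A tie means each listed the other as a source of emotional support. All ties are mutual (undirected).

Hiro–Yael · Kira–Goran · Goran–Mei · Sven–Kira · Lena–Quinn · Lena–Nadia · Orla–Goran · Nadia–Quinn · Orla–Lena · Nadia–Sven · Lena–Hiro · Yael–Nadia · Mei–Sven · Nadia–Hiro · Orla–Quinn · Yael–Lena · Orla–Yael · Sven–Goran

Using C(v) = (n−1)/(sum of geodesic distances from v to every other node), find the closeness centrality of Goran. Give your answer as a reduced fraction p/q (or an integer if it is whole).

3/5

Distances from Goran: Hiro:3, Kira:1, Lena:2, Mei:1, Nadia:2, Orla:1, Quinn:2, Sven:1, Yael:2. Sum = 15.
n = 10, so closeness = 9/15 = 3/5.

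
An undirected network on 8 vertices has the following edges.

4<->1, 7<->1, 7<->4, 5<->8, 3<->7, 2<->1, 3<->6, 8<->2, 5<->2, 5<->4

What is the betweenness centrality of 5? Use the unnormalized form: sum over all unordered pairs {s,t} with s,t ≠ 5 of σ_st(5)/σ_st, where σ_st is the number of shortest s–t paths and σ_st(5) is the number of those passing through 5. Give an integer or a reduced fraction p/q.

Pairs whose geodesics pass through 5 — 2–4: 1/2; 8–3: 1/2; 8–7: 1/2; 8–6: 1/2; 8–4: 1.
All other pairs contribute 0.
Summing the contributions gives betweenness(5) = 3.

3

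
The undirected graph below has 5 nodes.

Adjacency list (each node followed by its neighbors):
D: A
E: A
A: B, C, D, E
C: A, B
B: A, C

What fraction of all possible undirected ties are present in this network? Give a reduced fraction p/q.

1/2

There are 5 edges and 5 nodes, so the maximum possible is C(5,2) = 10.
Density = 5/10 = 1/2.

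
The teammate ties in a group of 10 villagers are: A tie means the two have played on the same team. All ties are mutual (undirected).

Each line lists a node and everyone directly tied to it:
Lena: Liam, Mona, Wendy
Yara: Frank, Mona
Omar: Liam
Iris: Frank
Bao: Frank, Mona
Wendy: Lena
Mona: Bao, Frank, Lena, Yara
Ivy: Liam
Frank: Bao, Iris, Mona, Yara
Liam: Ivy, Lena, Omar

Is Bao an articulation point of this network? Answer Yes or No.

No

Even without Bao, every remaining node can still reach every other (the residual graph is connected), so Bao is not a cut vertex.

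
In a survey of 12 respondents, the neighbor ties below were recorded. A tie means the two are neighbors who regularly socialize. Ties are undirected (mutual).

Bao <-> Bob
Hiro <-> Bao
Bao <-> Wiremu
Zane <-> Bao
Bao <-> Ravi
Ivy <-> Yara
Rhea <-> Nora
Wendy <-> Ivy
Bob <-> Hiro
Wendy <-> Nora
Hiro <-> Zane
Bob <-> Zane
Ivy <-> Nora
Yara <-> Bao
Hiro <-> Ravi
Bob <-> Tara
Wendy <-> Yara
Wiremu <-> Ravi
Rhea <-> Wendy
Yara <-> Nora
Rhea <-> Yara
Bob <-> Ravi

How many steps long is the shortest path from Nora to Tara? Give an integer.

4

One shortest route is Nora – Yara – Bao – Bob – Tara, which uses 4 edges, and at distance 3 from Nora we only reach {Bob, Hiro, Ravi, Wiremu, Zane}, which does not include Tara. So d(Nora,Tara) = 4.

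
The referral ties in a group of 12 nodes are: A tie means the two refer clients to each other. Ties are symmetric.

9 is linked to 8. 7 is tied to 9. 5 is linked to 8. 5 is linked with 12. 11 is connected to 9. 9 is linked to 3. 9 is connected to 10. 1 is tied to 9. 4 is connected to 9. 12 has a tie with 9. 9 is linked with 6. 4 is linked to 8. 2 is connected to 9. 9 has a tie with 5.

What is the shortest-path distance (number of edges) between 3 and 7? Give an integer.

One shortest route is 3 – 9 – 7, which uses 2 edges, and 3 and 7 are not directly tied, so nothing shorter exists. So d(3,7) = 2.

2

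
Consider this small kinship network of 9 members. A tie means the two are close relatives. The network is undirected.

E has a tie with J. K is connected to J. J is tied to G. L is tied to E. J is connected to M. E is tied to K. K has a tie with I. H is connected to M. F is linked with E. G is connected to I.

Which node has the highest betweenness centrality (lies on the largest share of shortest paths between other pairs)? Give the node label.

Unnormalized betweenness of each node: E:13, F:0, G:3/2, H:0, I:1/2, J:31/2, K:9/2, L:0, M:7.
J has the largest value, 31/2, making it the main broker — the node through which the most shortest paths run.

J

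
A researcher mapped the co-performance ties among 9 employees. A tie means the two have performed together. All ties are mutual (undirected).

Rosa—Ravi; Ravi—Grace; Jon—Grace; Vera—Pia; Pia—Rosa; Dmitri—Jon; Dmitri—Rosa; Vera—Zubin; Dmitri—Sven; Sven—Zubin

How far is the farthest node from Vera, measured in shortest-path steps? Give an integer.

4

Distances from Vera: Dmitri:3, Grace:4, Jon:4, Pia:1, Ravi:3, Rosa:2, Sven:2, Zubin:1.
The largest is 4 (to Grace and Jon), so the eccentricity of Vera is 4.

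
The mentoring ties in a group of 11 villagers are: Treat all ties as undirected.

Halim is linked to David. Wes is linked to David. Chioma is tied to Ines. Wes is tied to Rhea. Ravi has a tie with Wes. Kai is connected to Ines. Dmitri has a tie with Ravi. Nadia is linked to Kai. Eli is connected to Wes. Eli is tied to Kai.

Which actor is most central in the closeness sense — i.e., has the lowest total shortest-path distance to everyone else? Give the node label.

Farness (sum of distances to all others) for each node — Chioma:40, David:27, Dmitri:36, Eli:21, Halim:36, Ines:31, Kai:24, Nadia:33, Ravi:27, Rhea:29, Wes:20.
The smallest farness is 20, for Wes, so Wes has the highest closeness.

Wes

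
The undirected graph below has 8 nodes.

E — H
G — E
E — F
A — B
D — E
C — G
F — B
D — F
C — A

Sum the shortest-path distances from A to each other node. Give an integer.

Distances from A: B:1, C:1, D:3, E:3, F:2, G:2, H:4.
Sum = 1 + 1 + 3 + 3 + 2 + 2 + 4 = 16.

16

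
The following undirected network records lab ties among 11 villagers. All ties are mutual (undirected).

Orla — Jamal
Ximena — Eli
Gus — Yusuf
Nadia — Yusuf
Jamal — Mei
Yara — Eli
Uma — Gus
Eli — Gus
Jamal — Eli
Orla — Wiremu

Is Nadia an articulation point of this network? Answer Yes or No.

No

Even without Nadia, every remaining node can still reach every other (the residual graph is connected), so Nadia is not a cut vertex.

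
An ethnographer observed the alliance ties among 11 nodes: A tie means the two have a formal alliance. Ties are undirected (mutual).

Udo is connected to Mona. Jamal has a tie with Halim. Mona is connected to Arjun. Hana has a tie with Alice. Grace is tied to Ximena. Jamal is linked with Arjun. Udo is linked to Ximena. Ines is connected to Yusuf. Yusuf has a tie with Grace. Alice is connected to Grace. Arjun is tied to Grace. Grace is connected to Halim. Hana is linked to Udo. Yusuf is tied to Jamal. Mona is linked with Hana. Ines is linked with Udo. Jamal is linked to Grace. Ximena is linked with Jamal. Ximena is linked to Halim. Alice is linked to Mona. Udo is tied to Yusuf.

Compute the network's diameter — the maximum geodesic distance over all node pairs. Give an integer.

Eccentricity of each node (its greatest distance to any other): Alice:3, Arjun:3, Grace:2, Halim:3, Hana:3, Ines:3, Jamal:3, Mona:3, Udo:2, Ximena:2, Yusuf:2.
The maximum eccentricity is 3, realized for instance by the pair Mona–Halim via Mona – Udo – Ximena – Halim. So the diameter is 3.

3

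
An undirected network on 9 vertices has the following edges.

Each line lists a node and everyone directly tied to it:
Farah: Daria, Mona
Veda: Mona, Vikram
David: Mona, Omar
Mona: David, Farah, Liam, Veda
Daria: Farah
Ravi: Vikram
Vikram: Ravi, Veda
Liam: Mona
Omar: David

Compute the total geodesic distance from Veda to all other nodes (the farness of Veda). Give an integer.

Distances from Veda: Daria:3, David:2, Farah:2, Liam:2, Mona:1, Omar:3, Ravi:2, Vikram:1.
Sum = 3 + 2 + 2 + 2 + 1 + 3 + 2 + 1 = 16.

16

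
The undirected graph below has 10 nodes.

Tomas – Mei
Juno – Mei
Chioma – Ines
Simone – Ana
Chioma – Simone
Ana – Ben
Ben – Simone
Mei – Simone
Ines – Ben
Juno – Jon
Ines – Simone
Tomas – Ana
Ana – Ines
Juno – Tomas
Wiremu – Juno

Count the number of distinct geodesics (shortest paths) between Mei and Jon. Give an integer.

The shortest distance is 2, and the only length-2 path is Mei–Juno–Jon. So there is exactly 1 shortest path.

1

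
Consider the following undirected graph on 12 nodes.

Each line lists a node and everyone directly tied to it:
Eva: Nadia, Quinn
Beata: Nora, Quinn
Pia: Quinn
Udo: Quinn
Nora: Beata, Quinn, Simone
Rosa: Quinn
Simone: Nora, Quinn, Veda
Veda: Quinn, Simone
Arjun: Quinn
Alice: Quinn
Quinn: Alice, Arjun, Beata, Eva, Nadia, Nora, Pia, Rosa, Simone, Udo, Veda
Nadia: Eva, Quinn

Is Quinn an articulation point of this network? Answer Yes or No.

Removing Quinn leaves {Eva and Nadia} with no path to {Beata, Nora, Simone, and Veda}, so the network splits into 7 components. Quinn is a cut vertex.

Yes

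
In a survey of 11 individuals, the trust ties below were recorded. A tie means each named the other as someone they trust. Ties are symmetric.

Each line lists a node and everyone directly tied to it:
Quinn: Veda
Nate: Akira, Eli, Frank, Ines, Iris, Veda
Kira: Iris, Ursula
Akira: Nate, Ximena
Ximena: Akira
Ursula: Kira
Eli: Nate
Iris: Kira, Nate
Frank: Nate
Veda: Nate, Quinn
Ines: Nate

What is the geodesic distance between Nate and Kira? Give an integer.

One shortest route is Nate – Iris – Kira, which uses 2 edges, and Nate and Kira are not directly tied, so nothing shorter exists. So d(Nate,Kira) = 2.

2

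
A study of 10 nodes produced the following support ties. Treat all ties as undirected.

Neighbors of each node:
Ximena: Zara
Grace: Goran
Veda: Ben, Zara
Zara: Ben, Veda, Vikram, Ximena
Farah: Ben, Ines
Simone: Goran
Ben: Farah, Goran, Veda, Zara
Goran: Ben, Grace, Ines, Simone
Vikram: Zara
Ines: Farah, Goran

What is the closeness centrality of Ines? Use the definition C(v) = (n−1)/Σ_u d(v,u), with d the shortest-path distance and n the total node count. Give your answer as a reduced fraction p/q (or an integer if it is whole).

Distances from Ines: Ben:2, Farah:1, Goran:1, Grace:2, Simone:2, Veda:3, Vikram:4, Ximena:4, Zara:3. Sum = 22.
n = 10, so closeness = 9/22.

9/22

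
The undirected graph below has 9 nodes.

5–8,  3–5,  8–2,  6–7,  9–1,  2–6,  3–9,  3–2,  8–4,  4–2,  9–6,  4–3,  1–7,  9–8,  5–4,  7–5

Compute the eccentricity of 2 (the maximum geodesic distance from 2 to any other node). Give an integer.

Distances from 2: 1:3, 3:1, 4:1, 5:2, 6:1, 7:2, 8:1, 9:2.
The largest is 3 (to 1), so the eccentricity of 2 is 3.

3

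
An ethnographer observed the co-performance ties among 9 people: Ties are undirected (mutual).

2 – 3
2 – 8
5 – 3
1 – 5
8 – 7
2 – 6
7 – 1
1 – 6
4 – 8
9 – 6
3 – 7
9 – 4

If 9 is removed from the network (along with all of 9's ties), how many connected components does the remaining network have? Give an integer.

9's neighbors (4 and 6) remain reachable from one another through other ties, so the rest of the network stays in one piece.

1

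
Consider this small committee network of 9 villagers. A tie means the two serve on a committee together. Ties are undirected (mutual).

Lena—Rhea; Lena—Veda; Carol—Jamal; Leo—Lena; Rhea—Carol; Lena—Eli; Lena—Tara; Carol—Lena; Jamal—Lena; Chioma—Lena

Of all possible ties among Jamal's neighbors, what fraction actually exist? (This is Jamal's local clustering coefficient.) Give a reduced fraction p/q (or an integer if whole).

Jamal's neighbors: Carol and Lena (k = 2).
Possible neighbor pairs: C(2,2) = 1. Edges among them: Carol–Lena → e = 1.
Clustering(Jamal) = 1/1.

1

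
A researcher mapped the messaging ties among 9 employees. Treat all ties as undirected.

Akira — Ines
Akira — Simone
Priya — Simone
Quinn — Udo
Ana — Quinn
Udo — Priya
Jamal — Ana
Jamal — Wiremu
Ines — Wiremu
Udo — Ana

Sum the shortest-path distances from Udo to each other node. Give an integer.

17

Distances from Udo: Akira:3, Ana:1, Ines:4, Jamal:2, Priya:1, Quinn:1, Simone:2, Wiremu:3.
Sum = 3 + 1 + 4 + 2 + 1 + 1 + 2 + 3 = 17.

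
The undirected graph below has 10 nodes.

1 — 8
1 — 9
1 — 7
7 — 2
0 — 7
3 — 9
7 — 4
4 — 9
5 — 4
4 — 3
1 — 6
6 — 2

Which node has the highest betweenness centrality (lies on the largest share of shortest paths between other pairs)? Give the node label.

7

Unnormalized betweenness of each node: 0:0, 1:14, 2:5/3, 3:0, 4:37/3, 5:0, 6:4/3, 7:16, 8:0, 9:17/3.
7 has the largest value, 16, making it the main broker — the node through which the most shortest paths run.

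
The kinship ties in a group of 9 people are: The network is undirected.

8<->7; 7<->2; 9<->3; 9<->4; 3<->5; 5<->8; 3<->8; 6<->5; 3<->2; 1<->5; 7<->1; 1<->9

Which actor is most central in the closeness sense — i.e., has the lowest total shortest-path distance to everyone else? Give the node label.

3

Farness (sum of distances to all others) for each node — 1:13, 2:16, 3:12, 4:21, 5:13, 6:20, 7:15, 8:14, 9:14.
The smallest farness is 12, for 3, so 3 has the highest closeness.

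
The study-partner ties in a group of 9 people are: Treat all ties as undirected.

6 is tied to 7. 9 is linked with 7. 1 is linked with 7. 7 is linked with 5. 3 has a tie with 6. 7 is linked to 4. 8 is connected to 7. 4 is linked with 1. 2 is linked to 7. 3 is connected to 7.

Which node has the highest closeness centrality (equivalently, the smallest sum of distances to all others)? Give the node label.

7

Farness (sum of distances to all others) for each node — 1:14, 2:15, 3:14, 4:14, 5:15, 6:14, 7:8, 8:15, 9:15.
The smallest farness is 8, for 7, so 7 has the highest closeness.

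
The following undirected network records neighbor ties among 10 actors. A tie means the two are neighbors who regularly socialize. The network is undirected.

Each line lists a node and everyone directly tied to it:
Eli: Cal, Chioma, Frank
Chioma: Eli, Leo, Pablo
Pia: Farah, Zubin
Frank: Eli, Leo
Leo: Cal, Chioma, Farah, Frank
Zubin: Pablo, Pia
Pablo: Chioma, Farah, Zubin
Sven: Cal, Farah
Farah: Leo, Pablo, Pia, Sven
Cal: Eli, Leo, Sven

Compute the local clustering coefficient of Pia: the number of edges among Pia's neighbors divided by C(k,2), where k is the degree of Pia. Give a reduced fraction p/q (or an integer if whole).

Pia's neighbors: Farah and Zubin (k = 2).
Possible neighbor pairs: C(2,2) = 1. Edges among them: none → e = 0.
Clustering(Pia) = 0/1.

0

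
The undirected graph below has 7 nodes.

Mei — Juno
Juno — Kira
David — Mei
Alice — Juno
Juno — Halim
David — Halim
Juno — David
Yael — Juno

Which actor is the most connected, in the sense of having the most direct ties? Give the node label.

Degrees — Alice:1, David:3, Halim:2, Juno:6, Kira:1, Mei:2, Yael:1.
The maximum is 6, attained only by Juno.

Juno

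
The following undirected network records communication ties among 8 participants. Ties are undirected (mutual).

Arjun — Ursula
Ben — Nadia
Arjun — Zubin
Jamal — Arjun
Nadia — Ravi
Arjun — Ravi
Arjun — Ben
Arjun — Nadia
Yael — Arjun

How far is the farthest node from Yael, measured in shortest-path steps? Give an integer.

2

Distances from Yael: Arjun:1, Ben:2, Jamal:2, Nadia:2, Ravi:2, Ursula:2, Zubin:2.
The largest is 2 (to Jamal, Nadia, Ursula, Zubin, Ravi, and Ben), so the eccentricity of Yael is 2.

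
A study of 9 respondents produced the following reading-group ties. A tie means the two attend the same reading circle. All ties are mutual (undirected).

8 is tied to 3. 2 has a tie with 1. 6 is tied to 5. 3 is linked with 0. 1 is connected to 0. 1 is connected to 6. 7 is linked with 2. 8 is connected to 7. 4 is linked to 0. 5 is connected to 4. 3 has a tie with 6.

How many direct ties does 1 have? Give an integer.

3

1 is directly tied to 0, 2, and 6. That is 3 neighbors, so the degree of 1 is 3.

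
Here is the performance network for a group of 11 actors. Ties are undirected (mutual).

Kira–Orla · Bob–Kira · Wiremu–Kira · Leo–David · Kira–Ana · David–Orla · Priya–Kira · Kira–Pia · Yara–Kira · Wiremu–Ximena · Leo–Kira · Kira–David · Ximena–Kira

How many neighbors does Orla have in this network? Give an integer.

Orla is directly tied to David and Kira. That is 2 neighbors, so the degree of Orla is 2.

2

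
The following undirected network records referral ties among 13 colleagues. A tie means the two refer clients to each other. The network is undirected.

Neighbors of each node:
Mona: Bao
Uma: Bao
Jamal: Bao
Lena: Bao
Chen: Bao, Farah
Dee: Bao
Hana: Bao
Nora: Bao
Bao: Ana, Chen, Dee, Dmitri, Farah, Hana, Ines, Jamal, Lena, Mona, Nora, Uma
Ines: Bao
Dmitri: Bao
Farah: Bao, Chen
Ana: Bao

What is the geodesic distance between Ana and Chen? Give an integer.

One shortest route is Ana – Bao – Chen, which uses 2 edges, and Ana and Chen are not directly tied, so nothing shorter exists. So d(Ana,Chen) = 2.

2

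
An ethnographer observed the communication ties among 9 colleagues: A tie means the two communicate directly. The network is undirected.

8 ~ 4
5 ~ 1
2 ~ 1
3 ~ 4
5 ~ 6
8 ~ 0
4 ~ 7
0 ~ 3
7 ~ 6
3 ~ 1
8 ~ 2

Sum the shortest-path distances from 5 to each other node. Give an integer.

17

Distances from 5: 0:3, 1:1, 2:2, 3:2, 4:3, 6:1, 7:2, 8:3.
Sum = 3 + 1 + 2 + 2 + 3 + 1 + 2 + 3 = 17.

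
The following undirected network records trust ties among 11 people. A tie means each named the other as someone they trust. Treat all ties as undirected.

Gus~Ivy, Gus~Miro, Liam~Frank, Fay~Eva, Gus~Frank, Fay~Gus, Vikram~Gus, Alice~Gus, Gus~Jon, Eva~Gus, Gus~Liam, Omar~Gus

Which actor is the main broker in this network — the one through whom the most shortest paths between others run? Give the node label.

Gus

Unnormalized betweenness of each node: Alice:0, Eva:0, Fay:0, Frank:0, Gus:43, Ivy:0, Jon:0, Liam:0, Miro:0, Omar:0, Vikram:0.
Gus has the largest value, 43, making it the main broker — the node through which the most shortest paths run.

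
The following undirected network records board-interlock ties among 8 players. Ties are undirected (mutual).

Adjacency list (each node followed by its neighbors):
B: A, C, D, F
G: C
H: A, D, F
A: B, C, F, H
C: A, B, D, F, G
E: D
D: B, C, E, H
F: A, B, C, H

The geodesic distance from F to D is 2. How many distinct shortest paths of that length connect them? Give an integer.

3

The shortest distance is 2. The length-2 paths are: F–C–D; F–H–D; F–B–D.
That gives 3 distinct shortest paths.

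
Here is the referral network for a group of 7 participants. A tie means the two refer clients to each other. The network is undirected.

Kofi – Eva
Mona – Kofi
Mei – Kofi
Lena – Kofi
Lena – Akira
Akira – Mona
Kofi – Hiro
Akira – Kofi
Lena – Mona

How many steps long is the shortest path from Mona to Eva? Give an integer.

One shortest route is Mona – Kofi – Eva, which uses 2 edges, and Mona and Eva are not directly tied, so nothing shorter exists. So d(Mona,Eva) = 2.

2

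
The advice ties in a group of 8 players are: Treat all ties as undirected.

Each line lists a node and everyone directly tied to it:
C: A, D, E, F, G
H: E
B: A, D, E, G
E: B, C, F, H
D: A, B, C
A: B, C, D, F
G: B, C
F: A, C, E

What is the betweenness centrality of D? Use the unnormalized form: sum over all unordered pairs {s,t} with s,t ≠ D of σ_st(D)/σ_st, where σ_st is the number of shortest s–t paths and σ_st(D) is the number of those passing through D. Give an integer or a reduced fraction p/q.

Pairs whose geodesics pass through D — B–C: 1/4.
All other pairs contribute 0.
Summing the contributions gives betweenness(D) = 1/4.

1/4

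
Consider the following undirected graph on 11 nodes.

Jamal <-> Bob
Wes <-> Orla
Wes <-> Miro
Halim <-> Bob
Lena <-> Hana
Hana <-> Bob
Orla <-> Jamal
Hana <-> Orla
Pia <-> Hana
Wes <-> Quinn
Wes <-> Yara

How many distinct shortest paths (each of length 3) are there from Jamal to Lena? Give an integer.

2

The shortest distance is 3. The length-3 paths are: Jamal–Bob–Hana–Lena; Jamal–Orla–Hana–Lena.
That gives 2 distinct shortest paths.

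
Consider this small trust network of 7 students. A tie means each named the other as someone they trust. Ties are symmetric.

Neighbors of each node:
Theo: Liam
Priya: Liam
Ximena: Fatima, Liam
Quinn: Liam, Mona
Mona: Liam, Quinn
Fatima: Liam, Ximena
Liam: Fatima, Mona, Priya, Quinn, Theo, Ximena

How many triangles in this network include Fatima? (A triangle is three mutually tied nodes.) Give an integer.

1

Fatima's neighbors: Liam and Ximena.
Neighbor pairs that are themselves tied: Fatima–Liam–Ximena. Each forms one triangle with Fatima, for 1 in total.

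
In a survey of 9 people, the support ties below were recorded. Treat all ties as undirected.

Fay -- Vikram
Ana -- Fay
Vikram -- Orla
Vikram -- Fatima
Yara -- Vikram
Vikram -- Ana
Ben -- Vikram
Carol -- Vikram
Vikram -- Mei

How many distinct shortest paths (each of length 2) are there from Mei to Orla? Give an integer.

The shortest distance is 2, and the only length-2 path is Mei–Vikram–Orla. So there is exactly 1 shortest path.

1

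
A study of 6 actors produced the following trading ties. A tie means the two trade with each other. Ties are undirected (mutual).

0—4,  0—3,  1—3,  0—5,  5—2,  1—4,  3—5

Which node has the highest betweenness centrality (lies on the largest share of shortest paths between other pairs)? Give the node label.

5

Unnormalized betweenness of each node: 0:5/2, 1:1/2, 2:0, 3:5/2, 4:1/2, 5:4.
5 has the largest value, 4, making it the main broker — the node through which the most shortest paths run.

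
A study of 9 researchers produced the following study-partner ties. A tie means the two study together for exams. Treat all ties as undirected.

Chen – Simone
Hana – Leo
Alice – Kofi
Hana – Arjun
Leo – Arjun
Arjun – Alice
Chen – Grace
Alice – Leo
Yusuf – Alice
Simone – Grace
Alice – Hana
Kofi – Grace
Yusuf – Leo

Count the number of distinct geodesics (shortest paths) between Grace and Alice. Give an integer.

1

The shortest distance is 2, and the only length-2 path is Grace–Kofi–Alice. So there is exactly 1 shortest path.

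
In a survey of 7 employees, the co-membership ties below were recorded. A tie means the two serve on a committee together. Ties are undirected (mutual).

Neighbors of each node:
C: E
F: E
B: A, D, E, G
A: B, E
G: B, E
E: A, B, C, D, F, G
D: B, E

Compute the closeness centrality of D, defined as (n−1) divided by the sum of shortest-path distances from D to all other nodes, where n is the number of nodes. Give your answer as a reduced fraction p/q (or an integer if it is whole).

Distances from D: A:2, B:1, C:2, E:1, F:2, G:2. Sum = 10.
n = 7, so closeness = 6/10 = 3/5.

3/5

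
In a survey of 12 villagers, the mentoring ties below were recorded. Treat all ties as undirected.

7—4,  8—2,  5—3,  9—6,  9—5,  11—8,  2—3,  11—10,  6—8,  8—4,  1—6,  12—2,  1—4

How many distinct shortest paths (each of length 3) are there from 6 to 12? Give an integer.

The shortest distance is 3, and the only length-3 path is 6–8–2–12. So there is exactly 1 shortest path.

1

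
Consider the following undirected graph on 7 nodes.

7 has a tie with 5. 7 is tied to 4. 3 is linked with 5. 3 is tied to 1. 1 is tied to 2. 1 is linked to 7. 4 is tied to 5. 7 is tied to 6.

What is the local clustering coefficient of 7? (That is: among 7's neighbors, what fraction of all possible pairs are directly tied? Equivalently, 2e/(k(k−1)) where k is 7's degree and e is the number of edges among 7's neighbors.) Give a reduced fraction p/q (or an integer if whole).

7's neighbors: 1, 4, 5, and 6 (k = 4).
Possible neighbor pairs: C(4,2) = 6. Edges among them: 4–5 → e = 1.
Clustering(7) = 1/6.

1/6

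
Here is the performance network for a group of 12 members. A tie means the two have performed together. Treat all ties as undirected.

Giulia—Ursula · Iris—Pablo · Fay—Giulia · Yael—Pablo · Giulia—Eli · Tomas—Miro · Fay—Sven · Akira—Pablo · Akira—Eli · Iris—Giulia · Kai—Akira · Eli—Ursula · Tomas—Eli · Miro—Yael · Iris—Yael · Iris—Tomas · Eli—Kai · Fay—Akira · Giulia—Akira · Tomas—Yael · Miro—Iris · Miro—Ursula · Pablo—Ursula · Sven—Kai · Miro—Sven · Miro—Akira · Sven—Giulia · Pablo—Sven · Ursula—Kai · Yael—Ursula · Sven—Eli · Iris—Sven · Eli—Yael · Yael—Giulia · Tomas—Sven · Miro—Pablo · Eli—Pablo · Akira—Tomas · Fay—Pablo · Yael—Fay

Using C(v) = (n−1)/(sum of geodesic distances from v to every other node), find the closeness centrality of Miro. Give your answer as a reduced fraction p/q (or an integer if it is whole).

11/15

Distances from Miro: Akira:1, Eli:2, Fay:2, Giulia:2, Iris:1, Kai:2, Pablo:1, Sven:1, Tomas:1, Ursula:1, Yael:1. Sum = 15.
n = 12, so closeness = 11/15.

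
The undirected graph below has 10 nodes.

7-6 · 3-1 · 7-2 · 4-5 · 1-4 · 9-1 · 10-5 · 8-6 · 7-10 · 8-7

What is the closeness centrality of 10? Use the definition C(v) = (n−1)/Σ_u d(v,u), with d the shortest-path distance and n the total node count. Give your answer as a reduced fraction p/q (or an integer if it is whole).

Distances from 10: 1:3, 2:2, 3:4, 4:2, 5:1, 6:2, 7:1, 8:2, 9:4. Sum = 21.
n = 10, so closeness = 9/21 = 3/7.

3/7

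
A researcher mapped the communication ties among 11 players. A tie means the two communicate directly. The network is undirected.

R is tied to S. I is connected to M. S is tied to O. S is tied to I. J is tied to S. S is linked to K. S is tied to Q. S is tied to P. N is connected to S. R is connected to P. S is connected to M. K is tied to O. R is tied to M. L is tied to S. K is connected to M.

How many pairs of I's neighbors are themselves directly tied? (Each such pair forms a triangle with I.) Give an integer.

I's neighbors: M and S.
Neighbor pairs that are themselves tied: I–M–S. Each forms one triangle with I, for 1 in total.

1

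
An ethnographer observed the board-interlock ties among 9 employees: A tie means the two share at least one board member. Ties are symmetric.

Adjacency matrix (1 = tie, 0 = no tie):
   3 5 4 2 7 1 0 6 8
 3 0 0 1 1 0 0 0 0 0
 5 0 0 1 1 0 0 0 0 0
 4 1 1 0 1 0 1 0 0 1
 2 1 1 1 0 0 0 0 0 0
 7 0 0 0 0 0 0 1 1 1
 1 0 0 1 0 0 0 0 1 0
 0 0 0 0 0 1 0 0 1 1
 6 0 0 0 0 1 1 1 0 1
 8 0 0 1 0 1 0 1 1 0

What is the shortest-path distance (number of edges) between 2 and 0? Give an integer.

3

One shortest route is 2 – 4 – 8 – 0, which uses 3 edges, and at distance 2 from 2 we only reach {1, 8}, which does not include 0. So d(2,0) = 3.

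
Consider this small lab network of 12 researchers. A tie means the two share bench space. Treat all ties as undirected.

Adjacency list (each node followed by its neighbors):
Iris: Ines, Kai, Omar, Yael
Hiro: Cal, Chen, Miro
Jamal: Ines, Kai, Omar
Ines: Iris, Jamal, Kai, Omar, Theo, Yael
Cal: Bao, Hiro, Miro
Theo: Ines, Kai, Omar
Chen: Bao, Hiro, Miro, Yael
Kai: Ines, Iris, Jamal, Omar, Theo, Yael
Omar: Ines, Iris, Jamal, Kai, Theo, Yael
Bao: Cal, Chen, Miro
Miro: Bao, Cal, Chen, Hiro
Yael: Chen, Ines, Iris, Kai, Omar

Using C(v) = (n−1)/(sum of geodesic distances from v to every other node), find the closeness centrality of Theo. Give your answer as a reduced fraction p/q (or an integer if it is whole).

Distances from Theo: Bao:4, Cal:5, Chen:3, Hiro:4, Ines:1, Iris:2, Jamal:2, Kai:1, Miro:4, Omar:1, Yael:2. Sum = 29.
n = 12, so closeness = 11/29.

11/29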